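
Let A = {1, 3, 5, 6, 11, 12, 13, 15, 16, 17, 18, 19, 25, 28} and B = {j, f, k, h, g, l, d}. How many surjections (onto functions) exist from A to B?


n = |A| = 14, k = |B| = 7. Surjections via inclusion-exclusion:
S(n,k) = Σ(-1)^i × C(k,i) × (k-i)^n, i=0 to k
i=0: (-1)^0×C(7,0)×7^14 = 678223072849
i=1: (-1)^1×C(7,1)×6^14 = -548549148672
i=2: (-1)^2×C(7,2)×5^14 = 128173828125
i=3: (-1)^3×C(7,3)×4^14 = -9395240960
i=4: (-1)^4×C(7,4)×3^14 = 167403915
i=5: (-1)^5×C(7,5)×2^14 = -344064
i=6: (-1)^6×C(7,6)×1^14 = 7
i=7: (-1)^7×C(7,7)×0^14 = 0
Total = 248619571200

Number of surjections = 248619571200


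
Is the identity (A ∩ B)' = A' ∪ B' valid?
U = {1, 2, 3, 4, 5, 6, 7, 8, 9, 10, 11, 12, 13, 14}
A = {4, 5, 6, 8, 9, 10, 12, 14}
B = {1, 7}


LHS: A ∩ B = ∅
(A ∩ B)' = U \ (A ∩ B) = {1, 2, 3, 4, 5, 6, 7, 8, 9, 10, 11, 12, 13, 14}
A' = {1, 2, 3, 7, 11, 13}, B' = {2, 3, 4, 5, 6, 8, 9, 10, 11, 12, 13, 14}
Claimed RHS: A' ∪ B' = {1, 2, 3, 4, 5, 6, 7, 8, 9, 10, 11, 12, 13, 14}
Identity is VALID: LHS = RHS = {1, 2, 3, 4, 5, 6, 7, 8, 9, 10, 11, 12, 13, 14} ✓

Identity is valid. (A ∩ B)' = A' ∪ B' = {1, 2, 3, 4, 5, 6, 7, 8, 9, 10, 11, 12, 13, 14}


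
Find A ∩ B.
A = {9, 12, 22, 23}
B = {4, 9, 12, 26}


A ∩ B = elements in both A and B
A = {9, 12, 22, 23}
B = {4, 9, 12, 26}
A ∩ B = {9, 12}

A ∩ B = {9, 12}


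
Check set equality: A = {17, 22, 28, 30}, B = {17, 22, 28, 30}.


Two sets are equal iff they have exactly the same elements.
A = {17, 22, 28, 30}
B = {17, 22, 28, 30}
Same elements → A = B

Yes, A = B


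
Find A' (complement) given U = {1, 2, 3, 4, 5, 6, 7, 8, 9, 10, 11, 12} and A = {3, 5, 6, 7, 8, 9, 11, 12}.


Aᶜ = U \ A = elements in U but not in A
U = {1, 2, 3, 4, 5, 6, 7, 8, 9, 10, 11, 12}
A = {3, 5, 6, 7, 8, 9, 11, 12}
Aᶜ = {1, 2, 4, 10}

Aᶜ = {1, 2, 4, 10}


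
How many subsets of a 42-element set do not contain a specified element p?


Subsets of A avoiding p are subsets of A \ {p}, which has 41 elements.
Count = 2^(n-1) = 2^41
= 2199023255552

Number of subsets avoiding p = 2199023255552


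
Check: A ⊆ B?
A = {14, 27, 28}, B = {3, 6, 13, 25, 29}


A ⊆ B means every element of A is in B.
Elements in A not in B: {14, 27, 28}
So A ⊄ B.

No, A ⊄ B


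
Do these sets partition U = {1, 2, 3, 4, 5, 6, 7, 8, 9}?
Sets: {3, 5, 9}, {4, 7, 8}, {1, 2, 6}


A partition requires: (1) non-empty parts, (2) pairwise disjoint, (3) union = U
Parts: {3, 5, 9}, {4, 7, 8}, {1, 2, 6}
Union of parts: {1, 2, 3, 4, 5, 6, 7, 8, 9}
U = {1, 2, 3, 4, 5, 6, 7, 8, 9}
All non-empty? True
Pairwise disjoint? True
Covers U? True

Yes, valid partition


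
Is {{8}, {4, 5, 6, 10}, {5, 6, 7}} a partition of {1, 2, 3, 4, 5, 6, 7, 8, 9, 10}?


A partition requires: (1) non-empty parts, (2) pairwise disjoint, (3) union = U
Parts: {8}, {4, 5, 6, 10}, {5, 6, 7}
Union of parts: {4, 5, 6, 7, 8, 10}
U = {1, 2, 3, 4, 5, 6, 7, 8, 9, 10}
All non-empty? True
Pairwise disjoint? False
Covers U? False

No, not a valid partition


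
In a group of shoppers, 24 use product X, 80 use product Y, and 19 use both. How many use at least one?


|A ∪ B| = |A| + |B| - |A ∩ B|
= 24 + 80 - 19
= 85

|A ∪ B| = 85


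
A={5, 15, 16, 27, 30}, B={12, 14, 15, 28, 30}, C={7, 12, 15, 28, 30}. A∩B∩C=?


A ∩ B = {15, 30}
(A ∩ B) ∩ C = {15, 30}

A ∩ B ∩ C = {15, 30}


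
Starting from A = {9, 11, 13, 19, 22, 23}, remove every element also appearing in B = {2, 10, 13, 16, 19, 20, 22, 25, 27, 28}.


A \ B = elements in A but not in B
A = {9, 11, 13, 19, 22, 23}
B = {2, 10, 13, 16, 19, 20, 22, 25, 27, 28}
Remove from A any elements in B
A \ B = {9, 11, 23}

A \ B = {9, 11, 23}


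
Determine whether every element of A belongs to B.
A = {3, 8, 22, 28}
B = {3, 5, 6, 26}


A ⊆ B means every element of A is in B.
Elements in A not in B: {8, 22, 28}
So A ⊄ B.

No, A ⊄ B


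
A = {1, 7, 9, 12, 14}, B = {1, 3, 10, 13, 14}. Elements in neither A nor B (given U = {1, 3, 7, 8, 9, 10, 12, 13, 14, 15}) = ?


A = {1, 7, 9, 12, 14}
B = {1, 3, 10, 13, 14}
Region: in neither A nor B (given U = {1, 3, 7, 8, 9, 10, 12, 13, 14, 15})
Elements: {8, 15}

Elements in neither A nor B (given U = {1, 3, 7, 8, 9, 10, 12, 13, 14, 15}): {8, 15}


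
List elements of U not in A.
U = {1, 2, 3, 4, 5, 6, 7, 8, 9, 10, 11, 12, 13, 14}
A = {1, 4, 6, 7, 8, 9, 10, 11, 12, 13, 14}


Aᶜ = U \ A = elements in U but not in A
U = {1, 2, 3, 4, 5, 6, 7, 8, 9, 10, 11, 12, 13, 14}
A = {1, 4, 6, 7, 8, 9, 10, 11, 12, 13, 14}
Aᶜ = {2, 3, 5}

Aᶜ = {2, 3, 5}


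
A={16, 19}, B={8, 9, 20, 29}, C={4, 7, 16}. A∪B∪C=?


A ∪ B = {8, 9, 16, 19, 20, 29}
(A ∪ B) ∪ C = {4, 7, 8, 9, 16, 19, 20, 29}

A ∪ B ∪ C = {4, 7, 8, 9, 16, 19, 20, 29}


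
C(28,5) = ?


C(n,k) = n! / (k!(n-k)!)
C(28,5) = 28! / (5!23!)
= 98280

C(28,5) = 98280


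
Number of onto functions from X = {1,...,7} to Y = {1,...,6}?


n = |X| = 7, k = |Y| = 6. Surjections via inclusion-exclusion:
S(n,k) = Σ(-1)^i × C(k,i) × (k-i)^n, i=0 to k
i=0: (-1)^0×C(6,0)×6^7 = 279936
i=1: (-1)^1×C(6,1)×5^7 = -468750
i=2: (-1)^2×C(6,2)×4^7 = 245760
i=3: (-1)^3×C(6,3)×3^7 = -43740
i=4: (-1)^4×C(6,4)×2^7 = 1920
i=5: (-1)^5×C(6,5)×1^7 = -6
i=6: (-1)^6×C(6,6)×0^7 = 0
Total = 15120

Number of surjections = 15120


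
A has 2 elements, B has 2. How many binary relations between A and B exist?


A relation from A to B is any subset of A × B.
|A × B| = 2 × 2 = 4
# relations = 2^|A × B| = 2^4 = 16

Number of relations = 16


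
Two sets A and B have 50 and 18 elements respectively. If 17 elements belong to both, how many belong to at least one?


|A ∪ B| = |A| + |B| - |A ∩ B|
= 50 + 18 - 17
= 51

|A ∪ B| = 51


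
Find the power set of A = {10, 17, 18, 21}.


|A| = 4, so |P(A)| = 2^4 = 16
Enumerate subsets by cardinality (0 to 4):
∅, {10}, {17}, {18}, {21}, {10, 17}, {10, 18}, {10, 21}, {17, 18}, {17, 21}, {18, 21}, {10, 17, 18}, {10, 17, 21}, {10, 18, 21}, {17, 18, 21}, {10, 17, 18, 21}

P(A) has 16 subsets: ∅, {10}, {17}, {18}, {21}, {10, 17}, {10, 18}, {10, 21}, {17, 18}, {17, 21}, {18, 21}, {10, 17, 18}, {10, 17, 21}, {10, 18, 21}, {17, 18, 21}, {10, 17, 18, 21}


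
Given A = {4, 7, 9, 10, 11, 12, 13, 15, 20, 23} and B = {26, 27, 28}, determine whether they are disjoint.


Disjoint means A ∩ B = ∅.
A ∩ B = ∅
A ∩ B = ∅, so A and B are disjoint.

Yes, A and B are disjoint


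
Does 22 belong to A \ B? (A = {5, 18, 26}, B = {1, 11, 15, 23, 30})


A = {5, 18, 26}, B = {1, 11, 15, 23, 30}
A \ B = elements in A but not in B
A \ B = {5, 18, 26}
Checking if 22 ∈ A \ B
22 is not in A \ B → False

22 ∉ A \ B


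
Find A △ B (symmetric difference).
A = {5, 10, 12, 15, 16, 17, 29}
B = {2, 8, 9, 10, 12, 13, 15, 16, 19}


A △ B = (A \ B) ∪ (B \ A) = elements in exactly one of A or B
A \ B = {5, 17, 29}
B \ A = {2, 8, 9, 13, 19}
A △ B = {2, 5, 8, 9, 13, 17, 19, 29}

A △ B = {2, 5, 8, 9, 13, 17, 19, 29}


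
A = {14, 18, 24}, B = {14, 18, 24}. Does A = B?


Two sets are equal iff they have exactly the same elements.
A = {14, 18, 24}
B = {14, 18, 24}
Same elements → A = B

Yes, A = B


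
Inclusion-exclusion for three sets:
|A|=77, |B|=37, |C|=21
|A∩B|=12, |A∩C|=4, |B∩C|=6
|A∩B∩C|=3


|A∪B∪C| = |A|+|B|+|C| - |A∩B|-|A∩C|-|B∩C| + |A∩B∩C|
= 77+37+21 - 12-4-6 + 3
= 135 - 22 + 3
= 116

|A ∪ B ∪ C| = 116


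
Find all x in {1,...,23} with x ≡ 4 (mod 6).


Checking each candidate:
Condition: x in {1,...,23} with x ≡ 4 (mod 6)
Result = {4, 10, 16, 22}

{4, 10, 16, 22}


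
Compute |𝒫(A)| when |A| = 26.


Number of subsets = 2^n
= 2^26
= 67108864

|P(A)| = 67108864


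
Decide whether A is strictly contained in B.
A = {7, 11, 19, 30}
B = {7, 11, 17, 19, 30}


A ⊂ B requires: A ⊆ B AND A ≠ B.
A ⊆ B? Yes
A = B? No
A ⊂ B: Yes (A is a proper subset of B)

Yes, A ⊂ B


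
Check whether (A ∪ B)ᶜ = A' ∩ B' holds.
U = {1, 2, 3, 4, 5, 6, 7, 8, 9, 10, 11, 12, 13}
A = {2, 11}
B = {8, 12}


LHS: A ∪ B = {2, 8, 11, 12}
(A ∪ B)' = U \ (A ∪ B) = {1, 3, 4, 5, 6, 7, 9, 10, 13}
A' = {1, 3, 4, 5, 6, 7, 8, 9, 10, 12, 13}, B' = {1, 2, 3, 4, 5, 6, 7, 9, 10, 11, 13}
Claimed RHS: A' ∩ B' = {1, 3, 4, 5, 6, 7, 9, 10, 13}
Identity is VALID: LHS = RHS = {1, 3, 4, 5, 6, 7, 9, 10, 13} ✓

Identity is valid. (A ∪ B)' = A' ∩ B' = {1, 3, 4, 5, 6, 7, 9, 10, 13}


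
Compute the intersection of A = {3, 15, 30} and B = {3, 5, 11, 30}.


A ∩ B = elements in both A and B
A = {3, 15, 30}
B = {3, 5, 11, 30}
A ∩ B = {3, 30}

A ∩ B = {3, 30}


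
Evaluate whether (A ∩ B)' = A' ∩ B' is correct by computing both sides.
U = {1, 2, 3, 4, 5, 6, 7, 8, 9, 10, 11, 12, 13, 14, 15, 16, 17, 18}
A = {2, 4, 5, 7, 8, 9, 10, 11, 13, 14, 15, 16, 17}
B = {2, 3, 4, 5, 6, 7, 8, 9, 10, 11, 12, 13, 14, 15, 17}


LHS: A ∩ B = {2, 4, 5, 7, 8, 9, 10, 11, 13, 14, 15, 17}
(A ∩ B)' = U \ (A ∩ B) = {1, 3, 6, 12, 16, 18}
A' = {1, 3, 6, 12, 18}, B' = {1, 16, 18}
Claimed RHS: A' ∩ B' = {1, 18}
Identity is INVALID: LHS = {1, 3, 6, 12, 16, 18} but the RHS claimed here equals {1, 18}. The correct form is (A ∩ B)' = A' ∪ B'.

Identity is invalid: (A ∩ B)' = {1, 3, 6, 12, 16, 18} but A' ∩ B' = {1, 18}. The correct De Morgan law is (A ∩ B)' = A' ∪ B'.


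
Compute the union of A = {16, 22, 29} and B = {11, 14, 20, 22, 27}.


A ∪ B = all elements in A or B (or both)
A = {16, 22, 29}
B = {11, 14, 20, 22, 27}
A ∪ B = {11, 14, 16, 20, 22, 27, 29}

A ∪ B = {11, 14, 16, 20, 22, 27, 29}


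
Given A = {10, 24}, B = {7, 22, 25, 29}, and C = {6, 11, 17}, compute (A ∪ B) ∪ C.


A ∪ B = {7, 10, 22, 24, 25, 29}
(A ∪ B) ∪ C = {6, 7, 10, 11, 17, 22, 24, 25, 29}

A ∪ B ∪ C = {6, 7, 10, 11, 17, 22, 24, 25, 29}


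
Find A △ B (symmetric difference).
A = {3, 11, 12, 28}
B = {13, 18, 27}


A △ B = (A \ B) ∪ (B \ A) = elements in exactly one of A or B
A \ B = {3, 11, 12, 28}
B \ A = {13, 18, 27}
A △ B = {3, 11, 12, 13, 18, 27, 28}

A △ B = {3, 11, 12, 13, 18, 27, 28}


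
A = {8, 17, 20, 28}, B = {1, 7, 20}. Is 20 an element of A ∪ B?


A = {8, 17, 20, 28}, B = {1, 7, 20}
A ∪ B = all elements in A or B
A ∪ B = {1, 7, 8, 17, 20, 28}
Checking if 20 ∈ A ∪ B
20 is in A ∪ B → True

20 ∈ A ∪ B


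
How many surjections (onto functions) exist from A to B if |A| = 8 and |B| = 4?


n = |A| = 8, k = |B| = 4. Surjections via inclusion-exclusion:
S(n,k) = Σ(-1)^i × C(k,i) × (k-i)^n, i=0 to k
i=0: (-1)^0×C(4,0)×4^8 = 65536
i=1: (-1)^1×C(4,1)×3^8 = -26244
i=2: (-1)^2×C(4,2)×2^8 = 1536
i=3: (-1)^3×C(4,3)×1^8 = -4
i=4: (-1)^4×C(4,4)×0^8 = 0
Total = 40824

Number of surjections = 40824


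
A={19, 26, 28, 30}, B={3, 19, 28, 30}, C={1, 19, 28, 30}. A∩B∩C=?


A ∩ B = {19, 28, 30}
(A ∩ B) ∩ C = {19, 28, 30}

A ∩ B ∩ C = {19, 28, 30}


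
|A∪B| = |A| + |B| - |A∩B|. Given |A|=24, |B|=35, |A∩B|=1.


|A ∪ B| = |A| + |B| - |A ∩ B|
= 24 + 35 - 1
= 58

|A ∪ B| = 58


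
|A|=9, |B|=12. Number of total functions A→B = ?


Each of |A| = 9 inputs maps to any of |B| = 12 outputs.
# functions = |B|^|A| = 12^9
= 5159780352

Number of functions = 5159780352


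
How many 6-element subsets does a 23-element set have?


C(n,k) = n! / (k!(n-k)!)
C(23,6) = 23! / (6!17!)
= 100947

C(23,6) = 100947


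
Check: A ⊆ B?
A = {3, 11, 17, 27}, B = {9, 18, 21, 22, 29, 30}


A ⊆ B means every element of A is in B.
Elements in A not in B: {3, 11, 17, 27}
So A ⊄ B.

No, A ⊄ B


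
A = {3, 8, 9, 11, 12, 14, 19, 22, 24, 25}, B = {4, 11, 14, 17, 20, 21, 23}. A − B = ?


A \ B = elements in A but not in B
A = {3, 8, 9, 11, 12, 14, 19, 22, 24, 25}
B = {4, 11, 14, 17, 20, 21, 23}
Remove from A any elements in B
A \ B = {3, 8, 9, 12, 19, 22, 24, 25}

A \ B = {3, 8, 9, 12, 19, 22, 24, 25}


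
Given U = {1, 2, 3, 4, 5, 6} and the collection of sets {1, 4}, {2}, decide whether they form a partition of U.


A partition requires: (1) non-empty parts, (2) pairwise disjoint, (3) union = U
Parts: {1, 4}, {2}
Union of parts: {1, 2, 4}
U = {1, 2, 3, 4, 5, 6}
All non-empty? True
Pairwise disjoint? True
Covers U? False

No, not a valid partition


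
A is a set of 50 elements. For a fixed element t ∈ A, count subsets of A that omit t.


Subsets of A avoiding t are subsets of A \ {t}, which has 49 elements.
Count = 2^(n-1) = 2^49
= 562949953421312

Number of subsets avoiding t = 562949953421312


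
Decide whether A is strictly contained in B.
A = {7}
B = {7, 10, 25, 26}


A ⊂ B requires: A ⊆ B AND A ≠ B.
A ⊆ B? Yes
A = B? No
A ⊂ B: Yes (A is a proper subset of B)

Yes, A ⊂ B


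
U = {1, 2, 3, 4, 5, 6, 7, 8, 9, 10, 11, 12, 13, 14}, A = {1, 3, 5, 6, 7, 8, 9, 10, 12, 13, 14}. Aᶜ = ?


Aᶜ = U \ A = elements in U but not in A
U = {1, 2, 3, 4, 5, 6, 7, 8, 9, 10, 11, 12, 13, 14}
A = {1, 3, 5, 6, 7, 8, 9, 10, 12, 13, 14}
Aᶜ = {2, 4, 11}

Aᶜ = {2, 4, 11}


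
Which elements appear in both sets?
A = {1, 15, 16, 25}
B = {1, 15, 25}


A ∩ B = elements in both A and B
A = {1, 15, 16, 25}
B = {1, 15, 25}
A ∩ B = {1, 15, 25}

A ∩ B = {1, 15, 25}


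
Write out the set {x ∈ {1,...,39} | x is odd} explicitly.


Checking each candidate:
Condition: odd numbers in {1,...,39}
Result = {1, 3, 5, 7, 9, 11, 13, 15, 17, 19, 21, 23, 25, 27, 29, 31, 33, 35, 37, 39}

{1, 3, 5, 7, 9, 11, 13, 15, 17, 19, 21, 23, 25, 27, 29, 31, 33, 35, 37, 39}


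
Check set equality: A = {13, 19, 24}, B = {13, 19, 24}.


Two sets are equal iff they have exactly the same elements.
A = {13, 19, 24}
B = {13, 19, 24}
Same elements → A = B

Yes, A = B


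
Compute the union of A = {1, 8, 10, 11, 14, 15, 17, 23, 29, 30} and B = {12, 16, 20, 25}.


A ∪ B = all elements in A or B (or both)
A = {1, 8, 10, 11, 14, 15, 17, 23, 29, 30}
B = {12, 16, 20, 25}
A ∪ B = {1, 8, 10, 11, 12, 14, 15, 16, 17, 20, 23, 25, 29, 30}

A ∪ B = {1, 8, 10, 11, 12, 14, 15, 16, 17, 20, 23, 25, 29, 30}


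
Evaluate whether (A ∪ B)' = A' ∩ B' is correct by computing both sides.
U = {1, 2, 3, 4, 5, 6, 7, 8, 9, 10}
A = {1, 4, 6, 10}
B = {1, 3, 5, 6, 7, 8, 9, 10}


LHS: A ∪ B = {1, 3, 4, 5, 6, 7, 8, 9, 10}
(A ∪ B)' = U \ (A ∪ B) = {2}
A' = {2, 3, 5, 7, 8, 9}, B' = {2, 4}
Claimed RHS: A' ∩ B' = {2}
Identity is VALID: LHS = RHS = {2} ✓

Identity is valid. (A ∪ B)' = A' ∩ B' = {2}


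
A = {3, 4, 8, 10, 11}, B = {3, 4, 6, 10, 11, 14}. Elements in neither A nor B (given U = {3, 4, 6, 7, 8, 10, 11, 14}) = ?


A = {3, 4, 8, 10, 11}
B = {3, 4, 6, 10, 11, 14}
Region: in neither A nor B (given U = {3, 4, 6, 7, 8, 10, 11, 14})
Elements: {7}

Elements in neither A nor B (given U = {3, 4, 6, 7, 8, 10, 11, 14}): {7}


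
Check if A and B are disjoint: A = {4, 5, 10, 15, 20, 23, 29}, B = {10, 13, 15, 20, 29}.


Disjoint means A ∩ B = ∅.
A ∩ B = {10, 15, 20, 29}
A ∩ B ≠ ∅, so A and B are NOT disjoint.

No, A and B are not disjoint (A ∩ B = {10, 15, 20, 29})


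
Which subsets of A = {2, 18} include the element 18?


A subset of A contains 18 iff the remaining 1 elements form any subset of A \ {18}.
Count: 2^(n-1) = 2^1 = 2
Subsets containing 18: {18}, {2, 18}

Subsets containing 18 (2 total): {18}, {2, 18}


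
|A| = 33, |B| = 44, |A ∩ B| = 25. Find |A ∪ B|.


|A ∪ B| = |A| + |B| - |A ∩ B|
= 33 + 44 - 25
= 52

|A ∪ B| = 52


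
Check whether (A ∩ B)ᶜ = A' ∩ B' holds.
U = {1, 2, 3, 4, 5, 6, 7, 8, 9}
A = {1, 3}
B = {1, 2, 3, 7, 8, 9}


LHS: A ∩ B = {1, 3}
(A ∩ B)' = U \ (A ∩ B) = {2, 4, 5, 6, 7, 8, 9}
A' = {2, 4, 5, 6, 7, 8, 9}, B' = {4, 5, 6}
Claimed RHS: A' ∩ B' = {4, 5, 6}
Identity is INVALID: LHS = {2, 4, 5, 6, 7, 8, 9} but the RHS claimed here equals {4, 5, 6}. The correct form is (A ∩ B)' = A' ∪ B'.

Identity is invalid: (A ∩ B)' = {2, 4, 5, 6, 7, 8, 9} but A' ∩ B' = {4, 5, 6}. The correct De Morgan law is (A ∩ B)' = A' ∪ B'.


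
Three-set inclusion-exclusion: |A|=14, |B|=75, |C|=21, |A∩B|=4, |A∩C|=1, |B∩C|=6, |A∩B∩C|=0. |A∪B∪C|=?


|A∪B∪C| = |A|+|B|+|C| - |A∩B|-|A∩C|-|B∩C| + |A∩B∩C|
= 14+75+21 - 4-1-6 + 0
= 110 - 11 + 0
= 99

|A ∪ B ∪ C| = 99


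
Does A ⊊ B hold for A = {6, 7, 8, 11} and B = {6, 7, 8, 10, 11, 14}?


A ⊂ B requires: A ⊆ B AND A ≠ B.
A ⊆ B? Yes
A = B? No
A ⊂ B: Yes (A is a proper subset of B)

Yes, A ⊂ B


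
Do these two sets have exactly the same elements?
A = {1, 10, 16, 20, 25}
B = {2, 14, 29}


Two sets are equal iff they have exactly the same elements.
A = {1, 10, 16, 20, 25}
B = {2, 14, 29}
Differences: {1, 2, 10, 14, 16, 20, 25, 29}
A ≠ B

No, A ≠ B


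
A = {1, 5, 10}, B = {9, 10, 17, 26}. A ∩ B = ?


A ∩ B = elements in both A and B
A = {1, 5, 10}
B = {9, 10, 17, 26}
A ∩ B = {10}

A ∩ B = {10}


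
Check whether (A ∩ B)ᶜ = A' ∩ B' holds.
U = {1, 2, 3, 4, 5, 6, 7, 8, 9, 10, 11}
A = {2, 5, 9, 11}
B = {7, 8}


LHS: A ∩ B = ∅
(A ∩ B)' = U \ (A ∩ B) = {1, 2, 3, 4, 5, 6, 7, 8, 9, 10, 11}
A' = {1, 3, 4, 6, 7, 8, 10}, B' = {1, 2, 3, 4, 5, 6, 9, 10, 11}
Claimed RHS: A' ∩ B' = {1, 3, 4, 6, 10}
Identity is INVALID: LHS = {1, 2, 3, 4, 5, 6, 7, 8, 9, 10, 11} but the RHS claimed here equals {1, 3, 4, 6, 10}. The correct form is (A ∩ B)' = A' ∪ B'.

Identity is invalid: (A ∩ B)' = {1, 2, 3, 4, 5, 6, 7, 8, 9, 10, 11} but A' ∩ B' = {1, 3, 4, 6, 10}. The correct De Morgan law is (A ∩ B)' = A' ∪ B'.


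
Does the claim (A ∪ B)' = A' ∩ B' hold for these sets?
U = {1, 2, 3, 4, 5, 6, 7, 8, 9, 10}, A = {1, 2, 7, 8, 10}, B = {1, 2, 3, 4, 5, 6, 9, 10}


LHS: A ∪ B = {1, 2, 3, 4, 5, 6, 7, 8, 9, 10}
(A ∪ B)' = U \ (A ∪ B) = ∅
A' = {3, 4, 5, 6, 9}, B' = {7, 8}
Claimed RHS: A' ∩ B' = ∅
Identity is VALID: LHS = RHS = ∅ ✓

Identity is valid. (A ∪ B)' = A' ∩ B' = ∅


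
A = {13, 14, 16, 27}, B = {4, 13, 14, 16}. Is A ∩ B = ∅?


Disjoint means A ∩ B = ∅.
A ∩ B = {13, 14, 16}
A ∩ B ≠ ∅, so A and B are NOT disjoint.

No, A and B are not disjoint (A ∩ B = {13, 14, 16})


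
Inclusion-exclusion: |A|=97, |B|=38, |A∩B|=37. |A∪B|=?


|A ∪ B| = |A| + |B| - |A ∩ B|
= 97 + 38 - 37
= 98

|A ∪ B| = 98


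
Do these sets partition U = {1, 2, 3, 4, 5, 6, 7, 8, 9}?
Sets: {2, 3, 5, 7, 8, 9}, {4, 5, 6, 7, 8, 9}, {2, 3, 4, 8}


A partition requires: (1) non-empty parts, (2) pairwise disjoint, (3) union = U
Parts: {2, 3, 5, 7, 8, 9}, {4, 5, 6, 7, 8, 9}, {2, 3, 4, 8}
Union of parts: {2, 3, 4, 5, 6, 7, 8, 9}
U = {1, 2, 3, 4, 5, 6, 7, 8, 9}
All non-empty? True
Pairwise disjoint? False
Covers U? False

No, not a valid partition


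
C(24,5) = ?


C(n,k) = n! / (k!(n-k)!)
C(24,5) = 24! / (5!19!)
= 42504

C(24,5) = 42504


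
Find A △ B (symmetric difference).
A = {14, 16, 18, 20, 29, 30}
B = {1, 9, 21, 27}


A △ B = (A \ B) ∪ (B \ A) = elements in exactly one of A or B
A \ B = {14, 16, 18, 20, 29, 30}
B \ A = {1, 9, 21, 27}
A △ B = {1, 9, 14, 16, 18, 20, 21, 27, 29, 30}

A △ B = {1, 9, 14, 16, 18, 20, 21, 27, 29, 30}


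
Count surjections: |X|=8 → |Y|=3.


n = |X| = 8, k = |Y| = 3. Surjections via inclusion-exclusion:
S(n,k) = Σ(-1)^i × C(k,i) × (k-i)^n, i=0 to k
i=0: (-1)^0×C(3,0)×3^8 = 6561
i=1: (-1)^1×C(3,1)×2^8 = -768
i=2: (-1)^2×C(3,2)×1^8 = 3
i=3: (-1)^3×C(3,3)×0^8 = 0
Total = 5796

Number of surjections = 5796


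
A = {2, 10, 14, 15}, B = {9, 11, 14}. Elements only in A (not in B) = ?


A = {2, 10, 14, 15}
B = {9, 11, 14}
Region: only in A (not in B)
Elements: {2, 10, 15}

Elements only in A (not in B): {2, 10, 15}


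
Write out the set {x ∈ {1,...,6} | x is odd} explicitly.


Checking each candidate:
Condition: odd numbers in {1,...,6}
Result = {1, 3, 5}

{1, 3, 5}


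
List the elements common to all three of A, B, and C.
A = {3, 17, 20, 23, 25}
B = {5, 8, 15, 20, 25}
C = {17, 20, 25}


A ∩ B = {20, 25}
(A ∩ B) ∩ C = {20, 25}

A ∩ B ∩ C = {20, 25}


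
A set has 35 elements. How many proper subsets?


Total subsets = 2^n = 2^35 = 34359738368
Proper subsets exclude the set itself: 2^n - 1
= 34359738368 - 1
= 34359738367

Number of proper subsets = 34359738367


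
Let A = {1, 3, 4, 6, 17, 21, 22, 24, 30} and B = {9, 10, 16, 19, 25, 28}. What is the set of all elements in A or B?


A ∪ B = all elements in A or B (or both)
A = {1, 3, 4, 6, 17, 21, 22, 24, 30}
B = {9, 10, 16, 19, 25, 28}
A ∪ B = {1, 3, 4, 6, 9, 10, 16, 17, 19, 21, 22, 24, 25, 28, 30}

A ∪ B = {1, 3, 4, 6, 9, 10, 16, 17, 19, 21, 22, 24, 25, 28, 30}


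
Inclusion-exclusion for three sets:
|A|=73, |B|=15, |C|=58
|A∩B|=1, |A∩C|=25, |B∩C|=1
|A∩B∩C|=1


|A∪B∪C| = |A|+|B|+|C| - |A∩B|-|A∩C|-|B∩C| + |A∩B∩C|
= 73+15+58 - 1-25-1 + 1
= 146 - 27 + 1
= 120

|A ∪ B ∪ C| = 120


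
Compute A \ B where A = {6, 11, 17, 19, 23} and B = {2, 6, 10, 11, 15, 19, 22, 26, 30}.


A \ B = elements in A but not in B
A = {6, 11, 17, 19, 23}
B = {2, 6, 10, 11, 15, 19, 22, 26, 30}
Remove from A any elements in B
A \ B = {17, 23}

A \ B = {17, 23}


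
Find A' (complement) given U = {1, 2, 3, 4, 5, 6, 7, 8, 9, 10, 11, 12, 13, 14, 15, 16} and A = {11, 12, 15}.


Aᶜ = U \ A = elements in U but not in A
U = {1, 2, 3, 4, 5, 6, 7, 8, 9, 10, 11, 12, 13, 14, 15, 16}
A = {11, 12, 15}
Aᶜ = {1, 2, 3, 4, 5, 6, 7, 8, 9, 10, 13, 14, 16}

Aᶜ = {1, 2, 3, 4, 5, 6, 7, 8, 9, 10, 13, 14, 16}


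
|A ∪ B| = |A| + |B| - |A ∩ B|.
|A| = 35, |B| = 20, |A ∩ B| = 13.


|A ∪ B| = |A| + |B| - |A ∩ B|
= 35 + 20 - 13
= 42

|A ∪ B| = 42


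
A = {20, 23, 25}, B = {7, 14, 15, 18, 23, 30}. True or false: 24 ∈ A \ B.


A = {20, 23, 25}, B = {7, 14, 15, 18, 23, 30}
A \ B = elements in A but not in B
A \ B = {20, 25}
Checking if 24 ∈ A \ B
24 is not in A \ B → False

24 ∉ A \ B


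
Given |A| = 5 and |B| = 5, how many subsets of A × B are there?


A relation from A to B is any subset of A × B.
|A × B| = 5 × 5 = 25
# relations = 2^|A × B| = 2^25 = 33554432

Number of relations = 33554432


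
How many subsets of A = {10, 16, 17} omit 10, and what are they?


A subset of A that omits 10 is a subset of A \ {10}, so there are 2^(n-1) = 2^2 = 4 of them.
Subsets excluding 10: ∅, {16}, {17}, {16, 17}

Subsets excluding 10 (4 total): ∅, {16}, {17}, {16, 17}


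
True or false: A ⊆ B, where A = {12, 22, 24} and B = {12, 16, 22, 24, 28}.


A ⊆ B means every element of A is in B.
All elements of A are in B.
So A ⊆ B.

Yes, A ⊆ B


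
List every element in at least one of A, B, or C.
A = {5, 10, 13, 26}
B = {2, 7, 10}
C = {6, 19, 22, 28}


A ∪ B = {2, 5, 7, 10, 13, 26}
(A ∪ B) ∪ C = {2, 5, 6, 7, 10, 13, 19, 22, 26, 28}

A ∪ B ∪ C = {2, 5, 6, 7, 10, 13, 19, 22, 26, 28}


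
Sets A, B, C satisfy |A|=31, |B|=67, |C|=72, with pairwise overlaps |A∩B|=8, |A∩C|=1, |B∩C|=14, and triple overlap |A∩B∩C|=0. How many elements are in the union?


|A∪B∪C| = |A|+|B|+|C| - |A∩B|-|A∩C|-|B∩C| + |A∩B∩C|
= 31+67+72 - 8-1-14 + 0
= 170 - 23 + 0
= 147

|A ∪ B ∪ C| = 147


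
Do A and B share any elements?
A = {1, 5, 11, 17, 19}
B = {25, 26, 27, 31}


Disjoint means A ∩ B = ∅.
A ∩ B = ∅
A ∩ B = ∅, so A and B are disjoint.

No — A and B share no elements (A ∩ B = ∅), so they are disjoint


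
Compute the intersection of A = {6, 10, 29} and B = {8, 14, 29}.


A ∩ B = elements in both A and B
A = {6, 10, 29}
B = {8, 14, 29}
A ∩ B = {29}

A ∩ B = {29}


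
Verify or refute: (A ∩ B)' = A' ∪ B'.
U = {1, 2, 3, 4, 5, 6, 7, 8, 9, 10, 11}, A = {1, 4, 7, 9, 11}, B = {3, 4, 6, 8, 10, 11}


LHS: A ∩ B = {4, 11}
(A ∩ B)' = U \ (A ∩ B) = {1, 2, 3, 5, 6, 7, 8, 9, 10}
A' = {2, 3, 5, 6, 8, 10}, B' = {1, 2, 5, 7, 9}
Claimed RHS: A' ∪ B' = {1, 2, 3, 5, 6, 7, 8, 9, 10}
Identity is VALID: LHS = RHS = {1, 2, 3, 5, 6, 7, 8, 9, 10} ✓

Identity is valid. (A ∩ B)' = A' ∪ B' = {1, 2, 3, 5, 6, 7, 8, 9, 10}


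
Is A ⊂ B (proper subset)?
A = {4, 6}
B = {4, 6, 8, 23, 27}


A ⊂ B requires: A ⊆ B AND A ≠ B.
A ⊆ B? Yes
A = B? No
A ⊂ B: Yes (A is a proper subset of B)

Yes, A ⊂ B


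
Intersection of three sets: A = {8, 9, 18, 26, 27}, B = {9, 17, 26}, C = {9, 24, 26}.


A ∩ B = {9, 26}
(A ∩ B) ∩ C = {9, 26}

A ∩ B ∩ C = {9, 26}


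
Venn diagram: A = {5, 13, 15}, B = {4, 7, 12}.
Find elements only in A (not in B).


A = {5, 13, 15}
B = {4, 7, 12}
Region: only in A (not in B)
Elements: {5, 13, 15}

Elements only in A (not in B): {5, 13, 15}


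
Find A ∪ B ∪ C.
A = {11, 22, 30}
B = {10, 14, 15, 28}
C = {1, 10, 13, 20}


A ∪ B = {10, 11, 14, 15, 22, 28, 30}
(A ∪ B) ∪ C = {1, 10, 11, 13, 14, 15, 20, 22, 28, 30}

A ∪ B ∪ C = {1, 10, 11, 13, 14, 15, 20, 22, 28, 30}


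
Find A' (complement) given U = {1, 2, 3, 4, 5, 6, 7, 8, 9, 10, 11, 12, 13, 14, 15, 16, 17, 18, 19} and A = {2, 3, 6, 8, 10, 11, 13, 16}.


Aᶜ = U \ A = elements in U but not in A
U = {1, 2, 3, 4, 5, 6, 7, 8, 9, 10, 11, 12, 13, 14, 15, 16, 17, 18, 19}
A = {2, 3, 6, 8, 10, 11, 13, 16}
Aᶜ = {1, 4, 5, 7, 9, 12, 14, 15, 17, 18, 19}

Aᶜ = {1, 4, 5, 7, 9, 12, 14, 15, 17, 18, 19}


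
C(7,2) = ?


C(n,k) = n! / (k!(n-k)!)
C(7,2) = 7! / (2!5!)
= 21

C(7,2) = 21


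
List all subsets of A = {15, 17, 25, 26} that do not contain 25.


A subset of A that omits 25 is a subset of A \ {25}, so there are 2^(n-1) = 2^3 = 8 of them.
Subsets excluding 25: ∅, {15}, {17}, {26}, {15, 17}, {15, 26}, {17, 26}, {15, 17, 26}

Subsets excluding 25 (8 total): ∅, {15}, {17}, {26}, {15, 17}, {15, 26}, {17, 26}, {15, 17, 26}


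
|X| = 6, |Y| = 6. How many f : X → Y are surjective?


n = |X| = 6, k = |Y| = 6. Surjections via inclusion-exclusion:
S(n,k) = Σ(-1)^i × C(k,i) × (k-i)^n, i=0 to k
i=0: (-1)^0×C(6,0)×6^6 = 46656
i=1: (-1)^1×C(6,1)×5^6 = -93750
i=2: (-1)^2×C(6,2)×4^6 = 61440
i=3: (-1)^3×C(6,3)×3^6 = -14580
i=4: (-1)^4×C(6,4)×2^6 = 960
i=5: (-1)^5×C(6,5)×1^6 = -6
i=6: (-1)^6×C(6,6)×0^6 = 0
Total = 720

Number of surjections = 720


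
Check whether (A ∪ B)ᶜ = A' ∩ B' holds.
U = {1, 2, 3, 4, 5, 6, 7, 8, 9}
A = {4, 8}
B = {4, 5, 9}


LHS: A ∪ B = {4, 5, 8, 9}
(A ∪ B)' = U \ (A ∪ B) = {1, 2, 3, 6, 7}
A' = {1, 2, 3, 5, 6, 7, 9}, B' = {1, 2, 3, 6, 7, 8}
Claimed RHS: A' ∩ B' = {1, 2, 3, 6, 7}
Identity is VALID: LHS = RHS = {1, 2, 3, 6, 7} ✓

Identity is valid. (A ∪ B)' = A' ∩ B' = {1, 2, 3, 6, 7}


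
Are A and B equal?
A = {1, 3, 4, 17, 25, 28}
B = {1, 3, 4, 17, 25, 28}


Two sets are equal iff they have exactly the same elements.
A = {1, 3, 4, 17, 25, 28}
B = {1, 3, 4, 17, 25, 28}
Same elements → A = B

Yes, A = B


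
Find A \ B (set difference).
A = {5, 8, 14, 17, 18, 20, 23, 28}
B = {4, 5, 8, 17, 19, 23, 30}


A \ B = elements in A but not in B
A = {5, 8, 14, 17, 18, 20, 23, 28}
B = {4, 5, 8, 17, 19, 23, 30}
Remove from A any elements in B
A \ B = {14, 18, 20, 28}

A \ B = {14, 18, 20, 28}


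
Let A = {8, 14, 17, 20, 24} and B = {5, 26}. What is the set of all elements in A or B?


A ∪ B = all elements in A or B (or both)
A = {8, 14, 17, 20, 24}
B = {5, 26}
A ∪ B = {5, 8, 14, 17, 20, 24, 26}

A ∪ B = {5, 8, 14, 17, 20, 24, 26}


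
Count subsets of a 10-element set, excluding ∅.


Total subsets = 2^n = 2^10 = 1024
Non-empty subsets exclude the empty set: 2^n - 1
= 1024 - 1
= 1023

Number of non-empty subsets = 1023


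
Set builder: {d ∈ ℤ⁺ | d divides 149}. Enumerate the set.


Checking each candidate:
Condition: positive divisors of 149
Result = {1, 149}

{1, 149}


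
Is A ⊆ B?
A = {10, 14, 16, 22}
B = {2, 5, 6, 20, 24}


A ⊆ B means every element of A is in B.
Elements in A not in B: {10, 14, 16, 22}
So A ⊄ B.

No, A ⊄ B


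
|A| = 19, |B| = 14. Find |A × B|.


|A × B| = |A| × |B|
= 19 × 14
= 266

|A × B| = 266


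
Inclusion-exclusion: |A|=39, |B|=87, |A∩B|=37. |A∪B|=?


|A ∪ B| = |A| + |B| - |A ∩ B|
= 39 + 87 - 37
= 89

|A ∪ B| = 89


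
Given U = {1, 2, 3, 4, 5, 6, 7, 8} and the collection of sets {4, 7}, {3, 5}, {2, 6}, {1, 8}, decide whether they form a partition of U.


A partition requires: (1) non-empty parts, (2) pairwise disjoint, (3) union = U
Parts: {4, 7}, {3, 5}, {2, 6}, {1, 8}
Union of parts: {1, 2, 3, 4, 5, 6, 7, 8}
U = {1, 2, 3, 4, 5, 6, 7, 8}
All non-empty? True
Pairwise disjoint? True
Covers U? True

Yes, valid partition


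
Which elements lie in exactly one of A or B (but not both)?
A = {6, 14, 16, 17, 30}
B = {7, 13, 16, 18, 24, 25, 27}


A △ B = (A \ B) ∪ (B \ A) = elements in exactly one of A or B
A \ B = {6, 14, 17, 30}
B \ A = {7, 13, 18, 24, 25, 27}
A △ B = {6, 7, 13, 14, 17, 18, 24, 25, 27, 30}

A △ B = {6, 7, 13, 14, 17, 18, 24, 25, 27, 30}


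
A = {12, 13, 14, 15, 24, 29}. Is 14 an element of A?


A = {12, 13, 14, 15, 24, 29}
Checking if 14 is in A
14 is in A → True

14 ∈ A


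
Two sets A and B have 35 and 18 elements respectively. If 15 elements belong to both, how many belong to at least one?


|A ∪ B| = |A| + |B| - |A ∩ B|
= 35 + 18 - 15
= 38

|A ∪ B| = 38


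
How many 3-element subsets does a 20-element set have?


C(n,k) = n! / (k!(n-k)!)
C(20,3) = 20! / (3!17!)
= 1140

C(20,3) = 1140


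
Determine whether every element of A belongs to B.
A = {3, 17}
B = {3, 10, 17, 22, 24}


A ⊆ B means every element of A is in B.
All elements of A are in B.
So A ⊆ B.

Yes, A ⊆ B


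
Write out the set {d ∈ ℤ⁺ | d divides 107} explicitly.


Checking each candidate:
Condition: positive divisors of 107
Result = {1, 107}

{1, 107}


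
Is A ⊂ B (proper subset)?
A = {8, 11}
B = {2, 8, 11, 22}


A ⊂ B requires: A ⊆ B AND A ≠ B.
A ⊆ B? Yes
A = B? No
A ⊂ B: Yes (A is a proper subset of B)

Yes, A ⊂ B


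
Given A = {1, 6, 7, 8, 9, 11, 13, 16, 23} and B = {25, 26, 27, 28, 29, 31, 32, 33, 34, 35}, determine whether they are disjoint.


Disjoint means A ∩ B = ∅.
A ∩ B = ∅
A ∩ B = ∅, so A and B are disjoint.

Yes, A and B are disjoint


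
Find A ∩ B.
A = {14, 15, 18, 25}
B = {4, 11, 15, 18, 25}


A ∩ B = elements in both A and B
A = {14, 15, 18, 25}
B = {4, 11, 15, 18, 25}
A ∩ B = {15, 18, 25}

A ∩ B = {15, 18, 25}


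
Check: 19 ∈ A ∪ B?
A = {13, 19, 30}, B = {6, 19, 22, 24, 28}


A = {13, 19, 30}, B = {6, 19, 22, 24, 28}
A ∪ B = all elements in A or B
A ∪ B = {6, 13, 19, 22, 24, 28, 30}
Checking if 19 ∈ A ∪ B
19 is in A ∪ B → True

19 ∈ A ∪ B


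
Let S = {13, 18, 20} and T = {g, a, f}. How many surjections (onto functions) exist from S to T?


n = |S| = 3, k = |T| = 3. Surjections via inclusion-exclusion:
S(n,k) = Σ(-1)^i × C(k,i) × (k-i)^n, i=0 to k
i=0: (-1)^0×C(3,0)×3^3 = 27
i=1: (-1)^1×C(3,1)×2^3 = -24
i=2: (-1)^2×C(3,2)×1^3 = 3
i=3: (-1)^3×C(3,3)×0^3 = 0
Total = 6

Number of surjections = 6


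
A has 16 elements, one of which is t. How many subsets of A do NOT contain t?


Subsets of A avoiding t are subsets of A \ {t}, which has 15 elements.
Count = 2^(n-1) = 2^15
= 32768

Number of subsets avoiding t = 32768


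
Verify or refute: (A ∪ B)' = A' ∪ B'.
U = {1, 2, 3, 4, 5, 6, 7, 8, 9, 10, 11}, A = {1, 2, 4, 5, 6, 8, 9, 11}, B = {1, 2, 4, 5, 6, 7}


LHS: A ∪ B = {1, 2, 4, 5, 6, 7, 8, 9, 11}
(A ∪ B)' = U \ (A ∪ B) = {3, 10}
A' = {3, 7, 10}, B' = {3, 8, 9, 10, 11}
Claimed RHS: A' ∪ B' = {3, 7, 8, 9, 10, 11}
Identity is INVALID: LHS = {3, 10} but the RHS claimed here equals {3, 7, 8, 9, 10, 11}. The correct form is (A ∪ B)' = A' ∩ B'.

Identity is invalid: (A ∪ B)' = {3, 10} but A' ∪ B' = {3, 7, 8, 9, 10, 11}. The correct De Morgan law is (A ∪ B)' = A' ∩ B'.


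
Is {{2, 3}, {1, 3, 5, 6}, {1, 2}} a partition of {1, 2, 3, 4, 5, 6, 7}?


A partition requires: (1) non-empty parts, (2) pairwise disjoint, (3) union = U
Parts: {2, 3}, {1, 3, 5, 6}, {1, 2}
Union of parts: {1, 2, 3, 5, 6}
U = {1, 2, 3, 4, 5, 6, 7}
All non-empty? True
Pairwise disjoint? False
Covers U? False

No, not a valid partition


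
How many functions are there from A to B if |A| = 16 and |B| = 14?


Each of |A| = 16 inputs maps to any of |B| = 14 outputs.
# functions = |B|^|A| = 14^16
= 2177953337809371136

Number of functions = 2177953337809371136


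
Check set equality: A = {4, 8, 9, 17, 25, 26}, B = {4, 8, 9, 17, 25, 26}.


Two sets are equal iff they have exactly the same elements.
A = {4, 8, 9, 17, 25, 26}
B = {4, 8, 9, 17, 25, 26}
Same elements → A = B

Yes, A = B


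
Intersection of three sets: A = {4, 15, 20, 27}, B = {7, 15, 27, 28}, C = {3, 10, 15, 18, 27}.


A ∩ B = {15, 27}
(A ∩ B) ∩ C = {15, 27}

A ∩ B ∩ C = {15, 27}


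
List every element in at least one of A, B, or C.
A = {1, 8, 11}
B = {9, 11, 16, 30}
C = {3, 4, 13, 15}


A ∪ B = {1, 8, 9, 11, 16, 30}
(A ∪ B) ∪ C = {1, 3, 4, 8, 9, 11, 13, 15, 16, 30}

A ∪ B ∪ C = {1, 3, 4, 8, 9, 11, 13, 15, 16, 30}


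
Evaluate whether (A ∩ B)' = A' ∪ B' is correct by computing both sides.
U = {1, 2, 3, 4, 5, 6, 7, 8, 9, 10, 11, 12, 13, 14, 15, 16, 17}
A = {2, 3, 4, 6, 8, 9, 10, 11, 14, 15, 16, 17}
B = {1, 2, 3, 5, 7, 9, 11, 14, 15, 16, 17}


LHS: A ∩ B = {2, 3, 9, 11, 14, 15, 16, 17}
(A ∩ B)' = U \ (A ∩ B) = {1, 4, 5, 6, 7, 8, 10, 12, 13}
A' = {1, 5, 7, 12, 13}, B' = {4, 6, 8, 10, 12, 13}
Claimed RHS: A' ∪ B' = {1, 4, 5, 6, 7, 8, 10, 12, 13}
Identity is VALID: LHS = RHS = {1, 4, 5, 6, 7, 8, 10, 12, 13} ✓

Identity is valid. (A ∩ B)' = A' ∪ B' = {1, 4, 5, 6, 7, 8, 10, 12, 13}


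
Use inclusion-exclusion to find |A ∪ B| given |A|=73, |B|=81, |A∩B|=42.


|A ∪ B| = |A| + |B| - |A ∩ B|
= 73 + 81 - 42
= 112

|A ∪ B| = 112


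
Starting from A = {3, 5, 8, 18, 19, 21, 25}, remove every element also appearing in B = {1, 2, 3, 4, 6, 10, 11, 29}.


A \ B = elements in A but not in B
A = {3, 5, 8, 18, 19, 21, 25}
B = {1, 2, 3, 4, 6, 10, 11, 29}
Remove from A any elements in B
A \ B = {5, 8, 18, 19, 21, 25}

A \ B = {5, 8, 18, 19, 21, 25}


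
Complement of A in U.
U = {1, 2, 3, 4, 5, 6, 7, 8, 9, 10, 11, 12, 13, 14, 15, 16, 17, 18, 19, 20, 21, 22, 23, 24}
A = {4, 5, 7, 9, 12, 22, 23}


Aᶜ = U \ A = elements in U but not in A
U = {1, 2, 3, 4, 5, 6, 7, 8, 9, 10, 11, 12, 13, 14, 15, 16, 17, 18, 19, 20, 21, 22, 23, 24}
A = {4, 5, 7, 9, 12, 22, 23}
Aᶜ = {1, 2, 3, 6, 8, 10, 11, 13, 14, 15, 16, 17, 18, 19, 20, 21, 24}

Aᶜ = {1, 2, 3, 6, 8, 10, 11, 13, 14, 15, 16, 17, 18, 19, 20, 21, 24}


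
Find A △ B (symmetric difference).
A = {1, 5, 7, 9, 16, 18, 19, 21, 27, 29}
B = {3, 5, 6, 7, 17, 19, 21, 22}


A △ B = (A \ B) ∪ (B \ A) = elements in exactly one of A or B
A \ B = {1, 9, 16, 18, 27, 29}
B \ A = {3, 6, 17, 22}
A △ B = {1, 3, 6, 9, 16, 17, 18, 22, 27, 29}

A △ B = {1, 3, 6, 9, 16, 17, 18, 22, 27, 29}


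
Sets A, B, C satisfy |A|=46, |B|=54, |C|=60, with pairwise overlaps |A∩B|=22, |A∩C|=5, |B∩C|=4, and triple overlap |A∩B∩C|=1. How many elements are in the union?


|A∪B∪C| = |A|+|B|+|C| - |A∩B|-|A∩C|-|B∩C| + |A∩B∩C|
= 46+54+60 - 22-5-4 + 1
= 160 - 31 + 1
= 130

|A ∪ B ∪ C| = 130


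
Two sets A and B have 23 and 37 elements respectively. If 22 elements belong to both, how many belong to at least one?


|A ∪ B| = |A| + |B| - |A ∩ B|
= 23 + 37 - 22
= 38

|A ∪ B| = 38


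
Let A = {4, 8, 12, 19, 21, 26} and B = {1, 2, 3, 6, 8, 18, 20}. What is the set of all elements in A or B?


A ∪ B = all elements in A or B (or both)
A = {4, 8, 12, 19, 21, 26}
B = {1, 2, 3, 6, 8, 18, 20}
A ∪ B = {1, 2, 3, 4, 6, 8, 12, 18, 19, 20, 21, 26}

A ∪ B = {1, 2, 3, 4, 6, 8, 12, 18, 19, 20, 21, 26}


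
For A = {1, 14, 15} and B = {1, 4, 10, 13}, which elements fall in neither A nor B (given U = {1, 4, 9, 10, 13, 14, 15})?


A = {1, 14, 15}
B = {1, 4, 10, 13}
Region: in neither A nor B (given U = {1, 4, 9, 10, 13, 14, 15})
Elements: {9}

Elements in neither A nor B (given U = {1, 4, 9, 10, 13, 14, 15}): {9}


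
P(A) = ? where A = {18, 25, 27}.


|A| = 3, so |P(A)| = 2^3 = 8
Enumerate subsets by cardinality (0 to 3):
∅, {18}, {25}, {27}, {18, 25}, {18, 27}, {25, 27}, {18, 25, 27}

P(A) has 8 subsets: ∅, {18}, {25}, {27}, {18, 25}, {18, 27}, {25, 27}, {18, 25, 27}


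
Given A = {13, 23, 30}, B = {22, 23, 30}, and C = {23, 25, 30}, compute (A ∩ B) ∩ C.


A ∩ B = {23, 30}
(A ∩ B) ∩ C = {23, 30}

A ∩ B ∩ C = {23, 30}


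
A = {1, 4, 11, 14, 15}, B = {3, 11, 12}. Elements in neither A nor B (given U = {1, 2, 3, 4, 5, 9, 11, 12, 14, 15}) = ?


A = {1, 4, 11, 14, 15}
B = {3, 11, 12}
Region: in neither A nor B (given U = {1, 2, 3, 4, 5, 9, 11, 12, 14, 15})
Elements: {2, 5, 9}

Elements in neither A nor B (given U = {1, 2, 3, 4, 5, 9, 11, 12, 14, 15}): {2, 5, 9}


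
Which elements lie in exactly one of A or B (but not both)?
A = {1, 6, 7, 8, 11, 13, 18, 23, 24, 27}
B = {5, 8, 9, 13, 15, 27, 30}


A △ B = (A \ B) ∪ (B \ A) = elements in exactly one of A or B
A \ B = {1, 6, 7, 11, 18, 23, 24}
B \ A = {5, 9, 15, 30}
A △ B = {1, 5, 6, 7, 9, 11, 15, 18, 23, 24, 30}

A △ B = {1, 5, 6, 7, 9, 11, 15, 18, 23, 24, 30}


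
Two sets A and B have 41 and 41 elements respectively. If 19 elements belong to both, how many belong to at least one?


|A ∪ B| = |A| + |B| - |A ∩ B|
= 41 + 41 - 19
= 63

|A ∪ B| = 63


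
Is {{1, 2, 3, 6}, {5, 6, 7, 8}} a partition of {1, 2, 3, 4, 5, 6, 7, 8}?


A partition requires: (1) non-empty parts, (2) pairwise disjoint, (3) union = U
Parts: {1, 2, 3, 6}, {5, 6, 7, 8}
Union of parts: {1, 2, 3, 5, 6, 7, 8}
U = {1, 2, 3, 4, 5, 6, 7, 8}
All non-empty? True
Pairwise disjoint? False
Covers U? False

No, not a valid partition


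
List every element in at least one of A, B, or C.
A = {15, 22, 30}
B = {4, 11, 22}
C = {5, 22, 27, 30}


A ∪ B = {4, 11, 15, 22, 30}
(A ∪ B) ∪ C = {4, 5, 11, 15, 22, 27, 30}

A ∪ B ∪ C = {4, 5, 11, 15, 22, 27, 30}


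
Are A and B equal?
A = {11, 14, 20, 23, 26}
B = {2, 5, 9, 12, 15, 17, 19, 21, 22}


Two sets are equal iff they have exactly the same elements.
A = {11, 14, 20, 23, 26}
B = {2, 5, 9, 12, 15, 17, 19, 21, 22}
Differences: {2, 5, 9, 11, 12, 14, 15, 17, 19, 20, 21, 22, 23, 26}
A ≠ B

No, A ≠ B


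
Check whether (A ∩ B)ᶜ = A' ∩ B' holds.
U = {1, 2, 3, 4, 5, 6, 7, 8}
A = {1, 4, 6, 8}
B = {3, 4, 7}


LHS: A ∩ B = {4}
(A ∩ B)' = U \ (A ∩ B) = {1, 2, 3, 5, 6, 7, 8}
A' = {2, 3, 5, 7}, B' = {1, 2, 5, 6, 8}
Claimed RHS: A' ∩ B' = {2, 5}
Identity is INVALID: LHS = {1, 2, 3, 5, 6, 7, 8} but the RHS claimed here equals {2, 5}. The correct form is (A ∩ B)' = A' ∪ B'.

Identity is invalid: (A ∩ B)' = {1, 2, 3, 5, 6, 7, 8} but A' ∩ B' = {2, 5}. The correct De Morgan law is (A ∩ B)' = A' ∪ B'.


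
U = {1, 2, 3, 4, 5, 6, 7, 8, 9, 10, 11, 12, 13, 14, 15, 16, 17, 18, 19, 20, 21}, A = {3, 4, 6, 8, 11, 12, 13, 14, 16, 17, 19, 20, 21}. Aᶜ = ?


Aᶜ = U \ A = elements in U but not in A
U = {1, 2, 3, 4, 5, 6, 7, 8, 9, 10, 11, 12, 13, 14, 15, 16, 17, 18, 19, 20, 21}
A = {3, 4, 6, 8, 11, 12, 13, 14, 16, 17, 19, 20, 21}
Aᶜ = {1, 2, 5, 7, 9, 10, 15, 18}

Aᶜ = {1, 2, 5, 7, 9, 10, 15, 18}


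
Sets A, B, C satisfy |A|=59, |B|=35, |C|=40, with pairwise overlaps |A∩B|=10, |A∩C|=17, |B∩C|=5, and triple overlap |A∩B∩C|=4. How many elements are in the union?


|A∪B∪C| = |A|+|B|+|C| - |A∩B|-|A∩C|-|B∩C| + |A∩B∩C|
= 59+35+40 - 10-17-5 + 4
= 134 - 32 + 4
= 106

|A ∪ B ∪ C| = 106


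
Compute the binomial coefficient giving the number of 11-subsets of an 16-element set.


C(n,k) = n! / (k!(n-k)!)
C(16,11) = 16! / (11!5!)
= 4368

C(16,11) = 4368


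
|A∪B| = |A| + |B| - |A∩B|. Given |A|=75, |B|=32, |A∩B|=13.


|A ∪ B| = |A| + |B| - |A ∩ B|
= 75 + 32 - 13
= 94

|A ∪ B| = 94
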